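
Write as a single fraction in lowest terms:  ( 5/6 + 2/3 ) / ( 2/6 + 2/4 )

Numerator: 5/6 + 2/3 = 3/2
Denominator: 2/6 + 2/4 = 5/6
Divide: (3/2) · (6/5) = 9/5

9/5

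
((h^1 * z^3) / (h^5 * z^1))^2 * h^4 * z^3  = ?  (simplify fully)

Inside the bracket: (h^-4) * z^2
Raise to the power 2: (h^-8) * z^4
Multiply by h^4 * z^3: add exponents.

z^7/h^4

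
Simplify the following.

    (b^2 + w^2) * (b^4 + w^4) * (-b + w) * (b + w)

(w+b)(w-b) = -b^2 + w^2; continue pairing.

-b^8 + w^8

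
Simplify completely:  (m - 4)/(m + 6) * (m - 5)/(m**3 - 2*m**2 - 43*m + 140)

1/(m**2 + 13*m + 42)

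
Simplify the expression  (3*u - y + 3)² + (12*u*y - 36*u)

(3*u + y - 3)²

Expanding gives 9*u² + 6*u*y - 18*u + y² - 6*y + 9, a perfect square.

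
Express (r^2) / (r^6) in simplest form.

Quotient: (r^-4)

r^(-4)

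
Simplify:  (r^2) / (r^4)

r^(-2)

Quotient: (r^-2)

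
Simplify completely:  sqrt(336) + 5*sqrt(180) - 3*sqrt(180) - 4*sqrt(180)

sqrt(336) = 4*sqrt(21); 5*sqrt(180) = 30*sqrt(5); 3*sqrt(180) = 18*sqrt(5); 4*sqrt(180) = 24*sqrt(5)

-12*sqrt(5) + 4*sqrt(21)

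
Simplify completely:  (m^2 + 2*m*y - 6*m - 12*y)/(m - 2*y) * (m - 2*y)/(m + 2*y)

m - 6

Factor: m^2 + 2*m*y - 6*m - 12*y = (m - 6)*(m + 2*y)
Cancel the common factors (m + 2*y), (m - 2*y).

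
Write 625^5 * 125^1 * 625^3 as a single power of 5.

5^35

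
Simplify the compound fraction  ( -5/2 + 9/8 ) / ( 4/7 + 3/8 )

Numerator: -5/2 + 9/8 = -11/8
Denominator: 4/7 + 3/8 = 53/56
Divide: (-11/8) · (56/53) = -77/53

-77/53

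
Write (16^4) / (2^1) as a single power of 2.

2^15

16^4 = 2^16; 2^1 = 2^1
Combine exponents: 2^15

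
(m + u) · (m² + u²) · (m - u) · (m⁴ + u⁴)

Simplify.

m⁸ - u⁸

(m+u)(m-u) = m² - u²; continue pairing.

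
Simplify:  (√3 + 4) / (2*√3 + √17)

Multiply numerator and denominator by -√17 + 2*√3.
Denominator becomes -5; numerator becomes -4*√17 - √51 + 6 + 8*√3.

(-8*√3 - 6 + √51 + 4*√17)/5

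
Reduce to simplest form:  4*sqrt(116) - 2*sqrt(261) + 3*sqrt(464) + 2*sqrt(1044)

26*sqrt(29)

4*sqrt(116) = 8*sqrt(29); 2*sqrt(261) = 6*sqrt(29); 3*sqrt(464) = 12*sqrt(29); 2*sqrt(1044) = 12*sqrt(29)
Combine: (8 - 6 + 12 + 12)·sqrt(29) = 26*sqrt(29)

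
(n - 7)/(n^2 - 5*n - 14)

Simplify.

1/(n + 2)

Factor: n^2 - 5*n - 14 = (n - 7)*(n + 2)
Cancel the common factor (n - 7).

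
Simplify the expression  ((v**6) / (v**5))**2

v**2

Inside the bracket: v**1
Raise to the power 2: v**2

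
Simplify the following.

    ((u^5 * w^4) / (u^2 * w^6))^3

Inside the bracket: u^3 * (w^-2)
Raise to the power 3: u^9 * (w^-6)

u^9/w^6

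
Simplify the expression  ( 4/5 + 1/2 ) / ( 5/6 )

39/25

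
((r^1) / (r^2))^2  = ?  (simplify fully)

Inside the bracket: (r^-1)
Raise to the power 2: (r^-2)

r^(-2)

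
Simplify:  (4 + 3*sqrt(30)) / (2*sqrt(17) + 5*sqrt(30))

(-3*sqrt(510) - 4*sqrt(17) + 10*sqrt(30) + 225)/341

Multiply numerator and denominator by -2*sqrt(17) + 5*sqrt(30).
Denominator becomes 682; numerator becomes -6*sqrt(510) - 8*sqrt(17) + 20*sqrt(30) + 450.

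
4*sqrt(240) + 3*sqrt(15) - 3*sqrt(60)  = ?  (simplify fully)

13*sqrt(15)

4*sqrt(240) = 16*sqrt(15); 3*sqrt(15) = 3*sqrt(15); 3*sqrt(60) = 6*sqrt(15)
Combine: (16 + 3 - 6)·sqrt(15) = 13*sqrt(15)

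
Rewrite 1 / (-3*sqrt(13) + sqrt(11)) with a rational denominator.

(-3*sqrt(13) - sqrt(11))/106

Multiply numerator and denominator by sqrt(11) + 3*sqrt(13).
Denominator becomes -106; numerator becomes sqrt(11) + 3*sqrt(13).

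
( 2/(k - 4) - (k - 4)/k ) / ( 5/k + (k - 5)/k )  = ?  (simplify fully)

Numerator: 2/(k - 4) - (k - 4)/k = (-k^2 + 10*k - 16)/(k^2 - 4*k)
Denominator: 5/k + (k - 5)/k = 1
Divide: ((-k^2 + 10*k - 16)/(k^2 - 4*k)) · (1) = (-k^2 + 10*k - 16)/(k^2 - 4*k)

(-k^2 + 10*k - 16)/(k^2 - 4*k)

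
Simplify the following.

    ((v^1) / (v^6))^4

Inside the bracket: (v^-5)
Raise to the power 4: (v^-20)

v^(-20)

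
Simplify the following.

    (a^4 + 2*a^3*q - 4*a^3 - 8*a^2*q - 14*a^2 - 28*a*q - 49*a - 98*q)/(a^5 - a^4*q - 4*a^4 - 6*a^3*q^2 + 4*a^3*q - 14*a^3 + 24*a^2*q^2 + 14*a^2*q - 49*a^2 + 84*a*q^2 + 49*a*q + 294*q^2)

-1/(-a + 3*q)

Factor: a^4 + 2*a^3*q - 4*a^3 - 8*a^2*q - 14*a^2 - 28*a*q - 49*a - 98*q = (a + 2*q)*(a^2 + 3*a + 7)*(a - 7);  a^5 - a^4*q - 4*a^4 - 6*a^3*q^2 + 4*a^3*q - 14*a^3 + 24*a^2*q^2 + 14*a^2*q - 49*a^2 + 84*a*q^2 + 49*a*q + 294*q^2 = (a - 7)*(a^2 + 3*a + 7)*(a - 3*q)*(a + 2*q)
Cancel the common factors (a^2 + 3*a + 7), (a + 2*q), (a - 7).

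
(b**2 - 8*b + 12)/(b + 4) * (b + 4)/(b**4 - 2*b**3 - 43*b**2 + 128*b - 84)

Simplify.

Factor: b**2 - 8*b + 12 = (b - 2)*(b - 6);  b**4 - 2*b**3 - 43*b**2 + 128*b - 84 = (b - 2)*(b + 7)*(b - 1)*(b - 6)
Cancel the common factors (b + 4), (b - 2), (b - 6).

1/(b**2 + 6*b - 7)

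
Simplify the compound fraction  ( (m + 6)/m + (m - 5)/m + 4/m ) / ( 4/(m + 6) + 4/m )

(2*m**2 + 17*m + 30)/(8*m + 24)

Numerator: (m + 6)/m + (m - 5)/m + 4/m = (2*m + 5)/m
Denominator: 4/(m + 6) + 4/m = (8*m + 24)/(m**2 + 6*m)
Divide: ((2*m + 5)/m) · ((m**2 + 6*m)/(8*m + 24)) = (2*m**2 + 17*m + 30)/(8*m + 24)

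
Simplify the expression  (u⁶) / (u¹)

Quotient: u⁵

u⁵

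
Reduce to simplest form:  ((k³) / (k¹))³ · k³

Inside the bracket: k²
Raise to the power 3: k⁶
Multiply by k³: add exponents.

k⁹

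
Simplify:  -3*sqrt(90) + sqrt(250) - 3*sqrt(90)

-13*sqrt(10)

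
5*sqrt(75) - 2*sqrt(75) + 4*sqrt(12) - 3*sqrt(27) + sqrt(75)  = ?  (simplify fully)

5*sqrt(75) = 25*sqrt(3); 2*sqrt(75) = 10*sqrt(3); 4*sqrt(12) = 8*sqrt(3); 3*sqrt(27) = 9*sqrt(3); sqrt(75) = 5*sqrt(3)
Combine: (25 - 10 + 8 - 9 + 5)·sqrt(3) = 19*sqrt(3)

19*sqrt(3)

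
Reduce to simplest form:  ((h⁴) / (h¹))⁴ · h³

h^15

Inside the bracket: h³
Raise to the power 4: h^12
Multiply by h³: add exponents.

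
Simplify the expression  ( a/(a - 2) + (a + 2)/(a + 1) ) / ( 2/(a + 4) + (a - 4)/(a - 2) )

Numerator: a/(a - 2) + (a + 2)/(a + 1) = (2*a² + a - 4)/(a² - a - 2)
Denominator: 2/(a + 4) + (a - 4)/(a - 2) = (a² + 2*a - 20)/(a² + 2*a - 8)
Divide: ((2*a² + a - 4)/(a² - a - 2)) · ((a² + 2*a - 8)/(a² + 2*a - 20)) = (2*a³ + 9*a² - 16)/(a³ + 3*a² - 18*a - 20)

(2*a³ + 9*a² - 16)/(a³ + 3*a² - 18*a - 20)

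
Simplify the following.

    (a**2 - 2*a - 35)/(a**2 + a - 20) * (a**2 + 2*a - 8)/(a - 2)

(a**2 - 3*a - 28)/(a - 4)

Factor: a**2 - 2*a - 35 = (a + 5)*(a - 7);  a**2 + a - 20 = (a + 5)*(a - 4);  a**2 + 2*a - 8 = (a + 4)*(a - 2)
Cancel the common factors (a + 5), (a - 2).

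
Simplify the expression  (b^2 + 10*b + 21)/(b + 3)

Factor: b^2 + 10*b + 21 = (b + 3)*(b + 7)
Cancel the common factor (b + 3).

b + 7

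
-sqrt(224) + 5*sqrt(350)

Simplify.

sqrt(224) = 4*sqrt(14); 5*sqrt(350) = 25*sqrt(14)
Combine: (-4 + 25)·sqrt(14) = 21*sqrt(14)

21*sqrt(14)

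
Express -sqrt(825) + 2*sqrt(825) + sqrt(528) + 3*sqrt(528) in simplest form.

sqrt(825) = 5*sqrt(33); 2*sqrt(825) = 10*sqrt(33); sqrt(528) = 4*sqrt(33); 3*sqrt(528) = 12*sqrt(33)
Combine: (-5 + 10 + 4 + 12)·sqrt(33) = 21*sqrt(33)

21*sqrt(33)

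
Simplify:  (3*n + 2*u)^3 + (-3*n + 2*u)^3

Write as f((2*u),(3*n)) + f((2*u),-(3*n)) and expand.

108*n^2*u + 16*u^3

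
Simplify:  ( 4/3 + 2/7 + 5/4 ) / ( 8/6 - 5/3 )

-241/28

Numerator: 4/3 + 2/7 + 5/4 = 241/84
Denominator: 8/6 - 5/3 = -1/3
Divide: (241/84) · (-3) = -241/28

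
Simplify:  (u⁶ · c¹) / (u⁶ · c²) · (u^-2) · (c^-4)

Quotient: (c^-1)
Multiply by (u^-2) · (c^-4): add exponents.

1/(c⁵*u²)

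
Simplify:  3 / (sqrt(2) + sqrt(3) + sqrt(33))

Group as (sqrt(3) + sqrt(33)) + sqrt(2); multiply by (sqrt(3) + sqrt(33)) - sqrt(2), then rationalise the remaining surd.

(-48*sqrt(3) - 51*sqrt(2) + 9*sqrt(22) + 42*sqrt(33))/380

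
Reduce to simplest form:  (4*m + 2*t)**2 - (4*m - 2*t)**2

32*m*t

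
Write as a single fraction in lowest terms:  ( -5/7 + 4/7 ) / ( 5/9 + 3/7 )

-9/62

Numerator: -5/7 + 4/7 = -1/7
Denominator: 5/9 + 3/7 = 62/63
Divide: (-1/7) · (63/62) = -9/62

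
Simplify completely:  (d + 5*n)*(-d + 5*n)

-d^2 + 25*n^2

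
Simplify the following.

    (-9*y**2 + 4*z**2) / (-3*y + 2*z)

Factor (2*z)**2 - (3*y)**2 and cancel (-3*y + 2*z).

3*y + 2*z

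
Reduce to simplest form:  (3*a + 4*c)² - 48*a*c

(3*a - 4*c)²

After expansion: 9*a² - 24*a*c + 16*c² — a perfect-square trinomial.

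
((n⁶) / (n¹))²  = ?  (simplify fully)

n^10

Inside the bracket: n⁵
Raise to the power 2: n^10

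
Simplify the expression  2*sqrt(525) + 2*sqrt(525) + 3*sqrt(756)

2*sqrt(525) = 10*sqrt(21); 2*sqrt(525) = 10*sqrt(21); 3*sqrt(756) = 18*sqrt(21)
Combine: (10 + 10 + 18)·sqrt(21) = 38*sqrt(21)

38*sqrt(21)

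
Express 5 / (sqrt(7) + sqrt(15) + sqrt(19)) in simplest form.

Group as (sqrt(15) + sqrt(19)) + sqrt(7); multiply by (sqrt(15) + sqrt(19)) - sqrt(7), then rationalise the remaining surd.

(-10*sqrt(1995) + 15*sqrt(19) + 55*sqrt(15) + 135*sqrt(7))/411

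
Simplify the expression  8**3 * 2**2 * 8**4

8**3 = 2**9; 2**2 = 2**2; 8**4 = 2**12
Combine exponents: 2**23

2**23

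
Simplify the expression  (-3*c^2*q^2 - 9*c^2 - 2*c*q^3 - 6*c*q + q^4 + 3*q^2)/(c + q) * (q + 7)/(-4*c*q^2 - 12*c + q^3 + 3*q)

(-3*c*q - 21*c + q^2 + 7*q)/(-4*c + q)

Factor: -3*c^2*q^2 - 9*c^2 - 2*c*q^3 - 6*c*q + q^4 + 3*q^2 = (c + q)*(q^2 + 3)*(-3*c + q);  -4*c*q^2 - 12*c + q^3 + 3*q = (q^2 + 3)*(-4*c + q)
Cancel the common factors (q^2 + 3), (c + q).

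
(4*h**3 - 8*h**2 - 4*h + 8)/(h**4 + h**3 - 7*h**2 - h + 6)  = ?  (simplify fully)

Factor: 4*h**3 - 8*h**2 - 4*h + 8 = 4*(h - 1)*(h + 1)*(h - 2);  h**4 + h**3 - 7*h**2 - h + 6 = (h + 1)*(h - 1)*(h + 3)*(h - 2)
Cancel the common factors (h - 2), (h + 1), (h - 1).

4/(h + 3)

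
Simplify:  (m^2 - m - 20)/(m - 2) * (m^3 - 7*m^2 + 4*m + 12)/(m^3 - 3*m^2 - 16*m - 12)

(m^2 - m - 20)/(m + 2)

Factor: m^2 - m - 20 = (m - 5)*(m + 4);  m^3 - 7*m^2 + 4*m + 12 = (m - 6)*(m - 2)*(m + 1);  m^3 - 3*m^2 - 16*m - 12 = (m + 1)*(m - 6)*(m + 2)
Cancel the common factors (m - 6), (m - 2), (m + 1).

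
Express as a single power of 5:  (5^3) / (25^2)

5^(-1)

5^3 = 5^3; 25^2 = 5^4
Combine exponents: 5^(-1)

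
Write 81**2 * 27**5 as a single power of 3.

3**23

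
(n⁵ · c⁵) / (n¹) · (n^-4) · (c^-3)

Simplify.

Quotient: n⁴ · c⁵
Multiply by (n^-4) · (c^-3): add exponents.

c²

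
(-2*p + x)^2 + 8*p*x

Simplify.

Expand the square and combine the 8*p*x term.

(2*p + x)^2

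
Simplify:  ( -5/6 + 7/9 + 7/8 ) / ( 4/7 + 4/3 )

413/960

Numerator: -5/6 + 7/9 + 7/8 = 59/72
Denominator: 4/7 + 4/3 = 40/21
Divide: (59/72) · (21/40) = 413/960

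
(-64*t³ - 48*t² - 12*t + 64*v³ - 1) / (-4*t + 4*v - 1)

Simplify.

Factor as (a-b)(a^2+ab+b^2) with a=(4*v), b=(4*t + 1).

16*t² + 16*t*v + 8*t + 16*v² + 4*v + 1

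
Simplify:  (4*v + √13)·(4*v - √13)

16*v² - 13

Difference of squares with P = 4*v, Q = √13.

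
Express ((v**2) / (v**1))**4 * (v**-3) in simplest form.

Inside the bracket: v**1
Raise to the power 4: v**4
Multiply by (v**-3): add exponents.

v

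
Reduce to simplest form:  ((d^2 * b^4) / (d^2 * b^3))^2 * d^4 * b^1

Inside the bracket: b^1
Raise to the power 2: b^2
Multiply by d^4 * b^1: add exponents.

b^3*d^4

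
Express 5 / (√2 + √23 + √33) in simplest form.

Group as (√2 + √23) + √33; multiply by (√2 + √23) - √33, then rationalise the remaining surd.

(-√1518 - 4*√33 + 6*√23 + 27*√2)/12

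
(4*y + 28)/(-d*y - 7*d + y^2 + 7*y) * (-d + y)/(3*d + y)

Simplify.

Factor: 4*y + 28 = 4*(y + 7);  -d*y - 7*d + y^2 + 7*y = (y + 7)*(-d + y)
Cancel the common factors (-d + y), (y + 7).

4/(3*d + y)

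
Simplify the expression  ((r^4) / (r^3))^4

r^4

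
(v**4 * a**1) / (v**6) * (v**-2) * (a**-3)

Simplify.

Quotient: (v**-2) * a**1
Multiply by (v**-2) * (a**-3): add exponents.

1/(a**2*v**4)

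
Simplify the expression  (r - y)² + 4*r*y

(r + y)²

Expand the square and combine the 4*r*y term.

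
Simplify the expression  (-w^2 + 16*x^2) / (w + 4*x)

-w^2 + 16*x^2 factors as (-w + 4*x)*(w + 4*x).

-w + 4*x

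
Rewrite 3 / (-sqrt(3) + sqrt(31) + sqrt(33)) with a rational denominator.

(-183*sqrt(3) + 3*sqrt(33) + 15*sqrt(31) + 18*sqrt(341))/371

Group as (sqrt(31) + sqrt(33)) - sqrt(3); multiply by (sqrt(31) + sqrt(33)) + sqrt(3), then rationalise the remaining surd.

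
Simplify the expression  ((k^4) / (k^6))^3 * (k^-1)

Inside the bracket: (k^-2)
Raise to the power 3: (k^-6)
Multiply by (k^-1): add exponents.

k^(-7)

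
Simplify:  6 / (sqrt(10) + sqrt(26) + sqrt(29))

Group as (sqrt(10) + sqrt(29)) + sqrt(26); multiply by (sqrt(10) + sqrt(29)) - sqrt(26), then rationalise the remaining surd.

(-24*sqrt(1885) + 42*sqrt(29) + 78*sqrt(26) + 270*sqrt(10))/991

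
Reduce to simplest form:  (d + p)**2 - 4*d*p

Expanding gives d**2 - 2*d*p + p**2, a perfect square.

(d - p)**2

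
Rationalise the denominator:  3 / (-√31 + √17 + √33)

(-57*√31 + 45*√33 + 141*√17 + 6*√17391)/1883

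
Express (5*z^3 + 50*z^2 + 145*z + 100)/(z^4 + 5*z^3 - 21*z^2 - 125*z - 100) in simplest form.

5/(z - 5)

Factor: 5*z^3 + 50*z^2 + 145*z + 100 = 5*(z + 4)*(z + 1)*(z + 5);  z^4 + 5*z^3 - 21*z^2 - 125*z - 100 = (z + 1)*(z - 5)*(z + 5)*(z + 4)
Cancel the common factors (z + 4), (z + 5), (z + 1).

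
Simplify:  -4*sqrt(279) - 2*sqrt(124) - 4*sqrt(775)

-36*sqrt(31)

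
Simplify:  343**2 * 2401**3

343**2 = 7**6; 2401**3 = 7**12
Combine exponents: 7**18

7**18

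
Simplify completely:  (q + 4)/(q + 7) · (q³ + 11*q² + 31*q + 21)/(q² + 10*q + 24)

Factor: q³ + 11*q² + 31*q + 21 = (q + 1)·(q + 7)·(q + 3);  q² + 10*q + 24 = (q + 6)·(q + 4)
Cancel the common factors (q + 7), (q + 4).

(q² + 4*q + 3)/(q + 6)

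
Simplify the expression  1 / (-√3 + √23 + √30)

(-25*√3 - 2*√30 + 5*√23 + 3*√230)/130

Group as (√23 + √30) - √3; multiply by (√23 + √30) + √3, then rationalise the remaining surd.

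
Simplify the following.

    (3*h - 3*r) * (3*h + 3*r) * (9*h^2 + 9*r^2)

Telescope via difference of squares: ((3*h)+(3*r))((3*h)-(3*r)) = 9*h^2 - 9*r^2, then repeat with the next factor.

81*h^4 - 81*r^4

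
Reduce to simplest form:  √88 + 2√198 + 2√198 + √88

16*√22

√88 = 2*√22; 2√198 = 6*√22; 2√198 = 6*√22; √88 = 2*√22
Combine: (2 + 6 + 6 + 2)·√22 = 16*√22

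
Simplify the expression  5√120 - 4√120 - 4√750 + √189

-18*√30 + 3*√21

5√120 = 10*√30; 4√120 = 8*√30; 4√750 = 20*√30; √189 = 3*√21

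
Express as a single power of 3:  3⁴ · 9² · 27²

3⁴ = 3^4; 9² = 3^4; 27² = 3^6
Combine exponents: 3^14

3^14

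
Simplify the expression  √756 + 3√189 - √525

10*√21

√756 = 6*√21; 3√189 = 9*√21; √525 = 5*√21
Combine: (6 + 9 - 5)·√21 = 10*√21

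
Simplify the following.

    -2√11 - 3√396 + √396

2√11 = 2*√11; 3√396 = 18*√11; √396 = 6*√11
Combine: (-2 - 18 + 6)·√11 = -14*√11

-14*√11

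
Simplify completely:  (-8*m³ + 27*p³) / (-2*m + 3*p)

(3*p)^3 - (2*m)^3 = (-2*m + 3*p)(4*m² + 6*m*p + 9*p²).

4*m² + 6*m*p + 9*p²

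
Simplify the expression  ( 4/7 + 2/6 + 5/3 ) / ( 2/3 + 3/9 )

Numerator: 4/7 + 2/6 + 5/3 = 18/7
Denominator: 2/3 + 3/9 = 1
Divide: (18/7) · (1) = 18/7

18/7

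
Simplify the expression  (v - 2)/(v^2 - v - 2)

1/(v + 1)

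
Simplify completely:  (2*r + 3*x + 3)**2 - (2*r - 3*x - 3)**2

Write as f((2*r),(3*x + 3)) - f((2*r),-(3*x + 3)) and expand.

24*r*(x + 1)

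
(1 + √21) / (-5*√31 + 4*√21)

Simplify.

(-5*√651 - 84 - 5*√31 - 4*√21)/439

Multiply numerator and denominator by 4*√21 + 5*√31.
Denominator becomes -439; numerator becomes 4*√21 + 5*√31 + 84 + 5*√651.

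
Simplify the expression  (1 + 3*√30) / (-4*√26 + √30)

(-24*√195 - 90 - 4*√26 - √30)/386

Multiply numerator and denominator by √30 + 4*√26.
Denominator becomes -386; numerator becomes √30 + 4*√26 + 90 + 24*√195.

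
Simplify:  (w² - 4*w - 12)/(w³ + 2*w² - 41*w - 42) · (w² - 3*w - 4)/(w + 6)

Factor: w² - 4*w - 12 = (w - 6)·(w + 2);  w³ + 2*w² - 41*w - 42 = (w - 6)·(w + 7)·(w + 1);  w² - 3*w - 4 = (w - 4)·(w + 1)
Cancel the common factors (w - 6), (w + 1).

(w² - 2*w - 8)/(w² + 13*w + 42)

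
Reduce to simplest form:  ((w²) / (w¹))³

w³

Inside the bracket: w¹
Raise to the power 3: w³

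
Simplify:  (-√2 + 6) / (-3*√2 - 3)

(-7*√2 + 8)/3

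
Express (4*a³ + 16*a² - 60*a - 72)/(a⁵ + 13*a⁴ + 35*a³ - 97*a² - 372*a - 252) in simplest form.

Factor: 4*a³ + 16*a² - 60*a - 72 = 4·(a + 6)·(a - 3)·(a + 1);  a⁵ + 13*a⁴ + 35*a³ - 97*a² - 372*a - 252 = (a + 6)·(a - 3)·(a + 1)·(a + 7)·(a + 2)
Cancel the common factors (a - 3), (a + 1), (a + 6).

4/(a² + 9*a + 14)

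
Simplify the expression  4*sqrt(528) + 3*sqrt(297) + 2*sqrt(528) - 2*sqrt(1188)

21*sqrt(33)

4*sqrt(528) = 16*sqrt(33); 3*sqrt(297) = 9*sqrt(33); 2*sqrt(528) = 8*sqrt(33); 2*sqrt(1188) = 12*sqrt(33)
Combine: (16 + 9 + 8 - 12)·sqrt(33) = 21*sqrt(33)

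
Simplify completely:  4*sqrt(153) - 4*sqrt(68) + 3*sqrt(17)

4*sqrt(153) = 12*sqrt(17); 4*sqrt(68) = 8*sqrt(17); 3*sqrt(17) = 3*sqrt(17)
Combine: (12 - 8 + 3)·sqrt(17) = 7*sqrt(17)

7*sqrt(17)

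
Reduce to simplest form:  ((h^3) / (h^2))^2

h^2

Inside the bracket: h^1
Raise to the power 2: h^2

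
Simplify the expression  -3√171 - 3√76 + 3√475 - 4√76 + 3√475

7*√19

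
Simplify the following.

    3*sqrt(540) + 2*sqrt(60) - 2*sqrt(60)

18*sqrt(15)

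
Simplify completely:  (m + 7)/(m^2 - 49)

Factor: m^2 - 49 = (m + 7)*(m - 7)
Cancel the common factor (m + 7).

1/(m - 7)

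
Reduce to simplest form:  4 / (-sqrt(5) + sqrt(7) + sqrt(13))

Group as (sqrt(7) + sqrt(13)) - sqrt(5); multiply by (sqrt(7) + sqrt(13)) + sqrt(5), then rationalise the remaining surd.

(-60*sqrt(5) - 4*sqrt(13) + 44*sqrt(7) + 8*sqrt(455))/139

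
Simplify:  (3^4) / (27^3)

3^(-5)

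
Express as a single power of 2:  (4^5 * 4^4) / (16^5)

4^5 = 2^10; 4^4 = 2^8; 16^5 = 2^20
Combine exponents: 2^(-2)

2^(-2)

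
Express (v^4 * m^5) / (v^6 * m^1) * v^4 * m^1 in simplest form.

Quotient: (v^-2) * m^4
Multiply by v^4 * m^1: add exponents.

m^5*v^2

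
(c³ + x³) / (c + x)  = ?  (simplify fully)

c² - c*x + x²

x^3 + c^3 = (c + x)(c² - c*x + x²).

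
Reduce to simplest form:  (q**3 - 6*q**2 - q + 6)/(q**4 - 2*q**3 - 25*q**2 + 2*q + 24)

1/(q + 4)

Factor: q**3 - 6*q**2 - q + 6 = (q - 1)*(q + 1)*(q - 6);  q**4 - 2*q**3 - 25*q**2 + 2*q + 24 = (q + 4)*(q - 1)*(q + 1)*(q - 6)
Cancel the common factors (q - 6), (q - 1), (q + 1).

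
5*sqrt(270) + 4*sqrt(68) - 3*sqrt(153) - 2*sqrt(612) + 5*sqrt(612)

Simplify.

5*sqrt(270) = 15*sqrt(30); 4*sqrt(68) = 8*sqrt(17); 3*sqrt(153) = 9*sqrt(17); 2*sqrt(612) = 12*sqrt(17); 5*sqrt(612) = 30*sqrt(17)

17*sqrt(17) + 15*sqrt(30)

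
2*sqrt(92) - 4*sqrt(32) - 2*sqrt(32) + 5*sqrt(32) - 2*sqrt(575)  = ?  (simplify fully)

2*sqrt(92) = 4*sqrt(23); 4*sqrt(32) = 16*sqrt(2); 2*sqrt(32) = 8*sqrt(2); 5*sqrt(32) = 20*sqrt(2); 2*sqrt(575) = 10*sqrt(23)

-6*sqrt(23) - 4*sqrt(2)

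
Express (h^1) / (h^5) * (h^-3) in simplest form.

Quotient: (h^-4)
Multiply by (h^-3): add exponents.

h^(-7)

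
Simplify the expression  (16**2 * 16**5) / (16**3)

2**16

16**2 = 2**8; 16**5 = 2**20; 16**3 = 2**12
Combine exponents: 2**16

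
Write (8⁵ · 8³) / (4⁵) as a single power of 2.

8⁵ = 2^15; 8³ = 2^9; 4⁵ = 2^10
Combine exponents: 2^14

2^14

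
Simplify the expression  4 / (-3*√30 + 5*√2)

(-3*√30 - 5*√2)/55

Multiply numerator and denominator by 5*√2 + 3*√30.
Denominator becomes -220; numerator becomes 20*√2 + 12*√30.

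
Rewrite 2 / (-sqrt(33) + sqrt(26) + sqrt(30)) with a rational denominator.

Group as (sqrt(26) + sqrt(30)) - sqrt(33); multiply by (sqrt(26) + sqrt(30)) + sqrt(33), then rationalise the remaining surd.

(-46*sqrt(33) + 58*sqrt(30) + 74*sqrt(26) + 24*sqrt(715))/2591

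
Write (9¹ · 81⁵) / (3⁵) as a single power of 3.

9¹ = 3^2; 81⁵ = 3^20; 3⁵ = 3^5
Combine exponents: 3^17

3^17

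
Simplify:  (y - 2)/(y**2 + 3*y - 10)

1/(y + 5)

Factor: y**2 + 3*y - 10 = (y + 5)*(y - 2)
Cancel the common factor (y - 2).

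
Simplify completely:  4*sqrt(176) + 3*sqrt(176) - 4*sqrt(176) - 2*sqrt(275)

2*sqrt(11)

4*sqrt(176) = 16*sqrt(11); 3*sqrt(176) = 12*sqrt(11); 4*sqrt(176) = 16*sqrt(11); 2*sqrt(275) = 10*sqrt(11)
Combine: (16 + 12 - 16 - 10)·sqrt(11) = 2*sqrt(11)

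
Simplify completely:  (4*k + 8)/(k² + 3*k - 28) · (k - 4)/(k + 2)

4/(k + 7)

Factor: 4*k + 8 = 4·(k + 2);  k² + 3*k - 28 = (k + 7)·(k - 4)
Cancel the common factors (k - 4), (k + 2).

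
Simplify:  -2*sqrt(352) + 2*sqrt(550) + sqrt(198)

5*sqrt(22)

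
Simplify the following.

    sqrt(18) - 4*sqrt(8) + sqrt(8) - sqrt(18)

sqrt(18) = 3*sqrt(2); 4*sqrt(8) = 8*sqrt(2); sqrt(8) = 2*sqrt(2); sqrt(18) = 3*sqrt(2)
Combine: (3 - 8 + 2 - 3)·sqrt(2) = -6*sqrt(2)

-6*sqrt(2)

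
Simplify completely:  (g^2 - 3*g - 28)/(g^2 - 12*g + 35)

(g + 4)/(g - 5)

Factor: g^2 - 3*g - 28 = (g - 7)*(g + 4);  g^2 - 12*g + 35 = (g - 7)*(g - 5)
Cancel the common factor (g - 7).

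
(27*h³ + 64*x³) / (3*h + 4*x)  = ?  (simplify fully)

9*h² - 12*h*x + 16*x²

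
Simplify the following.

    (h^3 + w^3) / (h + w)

h^2 - h*w + w^2

Apply the sum-of-cubes factorisation and cancel (h + w).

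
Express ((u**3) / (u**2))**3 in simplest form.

u**3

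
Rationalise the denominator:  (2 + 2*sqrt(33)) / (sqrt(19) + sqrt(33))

Multiply numerator and denominator by -sqrt(19) + sqrt(33).
Denominator becomes 14; numerator becomes -2*sqrt(627) - 2*sqrt(19) + 2*sqrt(33) + 66.

(-sqrt(627) - sqrt(19) + sqrt(33) + 33)/7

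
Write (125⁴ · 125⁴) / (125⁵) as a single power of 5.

5^9

125⁴ = 5^12; 125⁴ = 5^12; 125⁵ = 5^15
Combine exponents: 5^9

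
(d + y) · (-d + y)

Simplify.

-d² + y²

Telescope via difference of squares: (y+d)(y-d) = -d² + y².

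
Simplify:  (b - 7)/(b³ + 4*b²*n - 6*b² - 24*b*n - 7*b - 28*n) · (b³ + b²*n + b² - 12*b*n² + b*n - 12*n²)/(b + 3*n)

(b - 3*n)/(b + 3*n)

Factor: b³ + 4*b²*n - 6*b² - 24*b*n - 7*b - 28*n = (b + 1)·(b + 4*n)·(b - 7);  b³ + b²*n + b² - 12*b*n² + b*n - 12*n² = (b - 3*n)·(b + 4*n)·(b + 1)
Cancel the common factors (b + 1), (b + 4*n), (b - 7).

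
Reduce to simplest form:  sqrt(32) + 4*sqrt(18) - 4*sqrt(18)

sqrt(32) = 4*sqrt(2); 4*sqrt(18) = 12*sqrt(2); 4*sqrt(18) = 12*sqrt(2)
Combine: (4 + 12 - 12)·sqrt(2) = 4*sqrt(2)

4*sqrt(2)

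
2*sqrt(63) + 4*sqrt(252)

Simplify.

30*sqrt(7)

2*sqrt(63) = 6*sqrt(7); 4*sqrt(252) = 24*sqrt(7)
Combine: (6 + 24)·sqrt(7) = 30*sqrt(7)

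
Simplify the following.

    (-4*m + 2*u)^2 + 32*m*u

4*(2*m + u)^2

Expand the square and combine the 32*m*u term.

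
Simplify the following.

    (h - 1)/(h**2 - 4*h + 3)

Factor: h**2 - 4*h + 3 = (h - 1)*(h - 3)
Cancel the common factor (h - 1).

1/(h - 3)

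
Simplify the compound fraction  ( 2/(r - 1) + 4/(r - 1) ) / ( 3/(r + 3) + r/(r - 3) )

Numerator: 2/(r - 1) + 4/(r - 1) = 6/(r - 1)
Denominator: 3/(r + 3) + r/(r - 3) = (r² + 6*r - 9)/(r² - 9)
Divide: (6/(r - 1)) · ((r² - 9)/(r² + 6*r - 9)) = (6*r² - 54)/(r³ + 5*r² - 15*r + 9)

(6*r² - 54)/(r³ + 5*r² - 15*r + 9)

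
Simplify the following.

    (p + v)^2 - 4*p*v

Expanding gives p^2 - 2*p*v + v^2, a perfect square.

(p - v)^2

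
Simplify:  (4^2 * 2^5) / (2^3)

4^2 = 2^4; 2^5 = 2^5; 2^3 = 2^3
Combine exponents: 2^6

2^6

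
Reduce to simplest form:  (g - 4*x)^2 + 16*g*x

(g + 4*x)^2

After expansion: g^2 + 8*g*x + 16*x^2 — a perfect-square trinomial.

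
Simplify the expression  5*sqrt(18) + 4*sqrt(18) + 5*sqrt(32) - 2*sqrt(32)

5*sqrt(18) = 15*sqrt(2); 4*sqrt(18) = 12*sqrt(2); 5*sqrt(32) = 20*sqrt(2); 2*sqrt(32) = 8*sqrt(2)
Combine: (15 + 12 + 20 - 8)·sqrt(2) = 39*sqrt(2)

39*sqrt(2)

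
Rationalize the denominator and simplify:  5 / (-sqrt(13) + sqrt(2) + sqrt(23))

(-6*sqrt(13) - 4*sqrt(23) + 17*sqrt(2) + sqrt(598))/4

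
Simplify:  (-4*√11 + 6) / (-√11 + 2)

(2*√11 + 32)/7

Multiply numerator and denominator by 2 + √11.
Denominator becomes -7; numerator becomes -32 - 2*√11.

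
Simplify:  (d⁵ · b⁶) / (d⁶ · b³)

Quotient: (d^-1) · b³

b³/d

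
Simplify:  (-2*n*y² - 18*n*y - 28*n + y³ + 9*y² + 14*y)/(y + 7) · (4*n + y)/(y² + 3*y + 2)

(-8*n² + 2*n*y + y²)/(y + 1)

Factor: -2*n*y² - 18*n*y - 28*n + y³ + 9*y² + 14*y = (-2*n + y)·(y + 7)·(y + 2);  y² + 3*y + 2 = (y + 2)·(y + 1)
Cancel the common factors (y + 2), (y + 7).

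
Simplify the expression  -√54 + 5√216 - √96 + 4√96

39*√6

√54 = 3*√6; 5√216 = 30*√6; √96 = 4*√6; 4√96 = 16*√6
Combine: (-3 + 30 - 4 + 16)·√6 = 39*√6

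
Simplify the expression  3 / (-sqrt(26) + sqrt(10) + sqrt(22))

Group as (sqrt(10) + sqrt(22)) - sqrt(26); multiply by (sqrt(10) + sqrt(22)) + sqrt(26), then rationalise the remaining surd.

(-9*sqrt(26) + 21*sqrt(22) + 57*sqrt(10) + 6*sqrt(1430))/422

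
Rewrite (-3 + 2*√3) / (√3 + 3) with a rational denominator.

(-5 + 3*√3)/2

Multiply numerator and denominator by -√3 + 3.
Denominator becomes 6; numerator becomes -15 + 9*√3.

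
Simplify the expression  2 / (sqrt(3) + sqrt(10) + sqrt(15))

Group as (sqrt(3) + sqrt(15)) + sqrt(10); multiply by (sqrt(3) + sqrt(15)) - sqrt(10), then rationalise the remaining surd.

(-15*sqrt(2) - sqrt(15) + 4*sqrt(10) + 11*sqrt(3))/29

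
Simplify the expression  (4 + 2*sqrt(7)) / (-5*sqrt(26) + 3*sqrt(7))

Multiply numerator and denominator by 3*sqrt(7) + 5*sqrt(26).
Denominator becomes -587; numerator becomes 12*sqrt(7) + 42 + 20*sqrt(26) + 10*sqrt(182).

(-10*sqrt(182) - 20*sqrt(26) - 42 - 12*sqrt(7))/587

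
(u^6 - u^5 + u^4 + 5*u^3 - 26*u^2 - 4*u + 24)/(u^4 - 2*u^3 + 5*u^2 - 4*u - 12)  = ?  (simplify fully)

u^2 + u - 2

Factor: u^6 - u^5 + u^4 + 5*u^3 - 26*u^2 - 4*u + 24 = (u - 1)*(u + 2)*(u^2 - u + 6)*(u + 1)*(u - 2);  u^4 - 2*u^3 + 5*u^2 - 4*u - 12 = (u - 2)*(u^2 - u + 6)*(u + 1)
Cancel the common factors (u^2 - u + 6), (u + 1), (u - 2).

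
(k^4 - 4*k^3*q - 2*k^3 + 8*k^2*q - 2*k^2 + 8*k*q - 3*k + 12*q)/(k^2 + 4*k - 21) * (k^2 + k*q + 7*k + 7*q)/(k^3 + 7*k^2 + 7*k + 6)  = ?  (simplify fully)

(k^2 - 3*k*q - 4*q^2)/(k + 6)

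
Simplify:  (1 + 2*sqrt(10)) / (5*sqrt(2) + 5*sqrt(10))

Multiply numerator and denominator by -5*sqrt(2) + 5*sqrt(10).
Denominator becomes 200; numerator becomes -20*sqrt(5) - 5*sqrt(2) + 5*sqrt(10) + 100.

(-4*sqrt(5) - sqrt(2) + sqrt(10) + 20)/40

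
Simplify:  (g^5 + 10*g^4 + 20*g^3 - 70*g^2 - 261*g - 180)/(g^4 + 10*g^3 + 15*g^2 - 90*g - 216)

Factor: g^5 + 10*g^4 + 20*g^3 - 70*g^2 - 261*g - 180 = (g + 5)*(g + 4)*(g - 3)*(g + 3)*(g + 1);  g^4 + 10*g^3 + 15*g^2 - 90*g - 216 = (g + 6)*(g + 4)*(g + 3)*(g - 3)
Cancel the common factors (g - 3), (g + 4), (g + 3).

(g^2 + 6*g + 5)/(g + 6)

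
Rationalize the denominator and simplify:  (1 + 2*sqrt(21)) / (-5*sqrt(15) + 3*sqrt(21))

Multiply numerator and denominator by 3*sqrt(21) + 5*sqrt(15).
Denominator becomes -186; numerator becomes 3*sqrt(21) + 5*sqrt(15) + 126 + 30*sqrt(35).

(-30*sqrt(35) - 126 - 5*sqrt(15) - 3*sqrt(21))/186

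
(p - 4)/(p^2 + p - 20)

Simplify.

1/(p + 5)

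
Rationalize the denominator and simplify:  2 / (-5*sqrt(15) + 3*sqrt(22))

(-10*sqrt(15) - 6*sqrt(22))/177

Multiply numerator and denominator by 3*sqrt(22) + 5*sqrt(15).
Denominator becomes -177; numerator becomes 6*sqrt(22) + 10*sqrt(15).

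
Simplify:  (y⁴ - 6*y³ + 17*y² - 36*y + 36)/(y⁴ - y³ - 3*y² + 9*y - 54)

(y - 2)/(y + 3)

Factor: y⁴ - 6*y³ + 17*y² - 36*y + 36 = (y - 3)·(y - 2)·(y² - y + 6);  y⁴ - y³ - 3*y² + 9*y - 54 = (y - 3)·(y² - y + 6)·(y + 3)
Cancel the common factors (y² - y + 6), (y - 3).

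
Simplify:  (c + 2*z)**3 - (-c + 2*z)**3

2*c*(c**2 + 12*z**2)

Only the odd-power cross terms survive.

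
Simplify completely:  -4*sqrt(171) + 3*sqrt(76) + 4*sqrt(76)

4*sqrt(171) = 12*sqrt(19); 3*sqrt(76) = 6*sqrt(19); 4*sqrt(76) = 8*sqrt(19)
Combine: (-12 + 6 + 8)·sqrt(19) = 2*sqrt(19)

2*sqrt(19)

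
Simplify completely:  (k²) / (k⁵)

k^(-3)

Quotient: (k^-3)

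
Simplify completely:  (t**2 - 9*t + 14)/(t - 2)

Factor: t**2 - 9*t + 14 = (t - 7)*(t - 2)
Cancel the common factor (t - 2).

t - 7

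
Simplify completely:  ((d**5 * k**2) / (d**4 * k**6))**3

d**3/k**12

Inside the bracket: d**1 * (k**-4)
Raise to the power 3: d**3 * (k**-12)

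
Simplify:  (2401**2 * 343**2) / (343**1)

7**11

2401**2 = 7**8; 343**2 = 7**6; 343**1 = 7**3
Combine exponents: 7**11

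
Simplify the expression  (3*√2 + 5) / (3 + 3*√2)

(1 + 2*√2)/3

Multiply numerator and denominator by -3*√2 + 3.
Denominator becomes -9; numerator becomes -6*√2 - 3.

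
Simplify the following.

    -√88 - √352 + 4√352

10*√22

√88 = 2*√22; √352 = 4*√22; 4√352 = 16*√22
Combine: (-2 - 4 + 16)·√22 = 10*√22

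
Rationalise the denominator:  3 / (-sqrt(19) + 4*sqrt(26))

(3*sqrt(19) + 12*sqrt(26))/397

Multiply numerator and denominator by sqrt(19) + 4*sqrt(26).
Denominator becomes 397; numerator becomes 3*sqrt(19) + 12*sqrt(26).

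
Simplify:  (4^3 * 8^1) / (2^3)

4^3 = 2^6; 8^1 = 2^3; 2^3 = 2^3
Combine exponents: 2^6

2^6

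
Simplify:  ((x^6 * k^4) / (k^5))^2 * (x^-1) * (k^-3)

Inside the bracket: x^6 * (k^-1)
Raise to the power 2: x^12 * (k^-2)
Multiply by (x^-1) * (k^-3): add exponents.

x^11/k^5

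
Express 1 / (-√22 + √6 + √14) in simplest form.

(√22 + 7*√14 + 15*√6 + 2*√462)/166

Group as (√6 + √14) - √22; multiply by (√6 + √14) + √22, then rationalise the remaining surd.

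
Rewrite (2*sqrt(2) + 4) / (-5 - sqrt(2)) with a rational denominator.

(-16 - 6*sqrt(2))/23

Multiply numerator and denominator by -5 + sqrt(2).
Denominator becomes 23; numerator becomes -16 - 6*sqrt(2).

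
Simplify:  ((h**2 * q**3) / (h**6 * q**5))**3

Inside the bracket: (h**-4) * (q**-2)
Raise to the power 3: (h**-12) * (q**-6)

1/(h**12*q**6)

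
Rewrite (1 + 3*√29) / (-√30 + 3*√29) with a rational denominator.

Multiply numerator and denominator by √30 + 3*√29.
Denominator becomes 231; numerator becomes √30 + 3*√29 + 3*√870 + 261.

(√30 + 3*√29 + 3*√870 + 261)/231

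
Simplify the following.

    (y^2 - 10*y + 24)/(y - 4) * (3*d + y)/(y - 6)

Factor: y^2 - 10*y + 24 = (y - 4)*(y - 6)
Cancel the common factors (y - 6), (y - 4).

3*d + y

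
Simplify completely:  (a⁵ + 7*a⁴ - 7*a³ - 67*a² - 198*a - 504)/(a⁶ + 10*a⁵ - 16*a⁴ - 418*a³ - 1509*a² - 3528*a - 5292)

(a - 4)/(a² - a - 42)

Factor: a⁵ + 7*a⁴ - 7*a³ - 67*a² - 198*a - 504 = (a + 3)·(a + 7)·(a² + a + 6)·(a - 4);  a⁶ + 10*a⁵ - 16*a⁴ - 418*a³ - 1509*a² - 3528*a - 5292 = (a + 6)·(a + 7)·(a + 3)·(a - 7)·(a² + a + 6)
Cancel the common factors (a² + a + 6), (a + 7), (a + 3).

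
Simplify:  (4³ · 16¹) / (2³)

4³ = 2^6; 16¹ = 2^4; 2³ = 2^3
Combine exponents: 2^7

2^7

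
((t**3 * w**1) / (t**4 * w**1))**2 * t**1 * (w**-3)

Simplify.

Inside the bracket: (t**-1)
Raise to the power 2: (t**-2)
Multiply by t**1 * (w**-3): add exponents.

1/(t*w**3)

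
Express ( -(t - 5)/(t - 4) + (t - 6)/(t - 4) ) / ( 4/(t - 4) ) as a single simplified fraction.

Numerator: -(t - 5)/(t - 4) + (t - 6)/(t - 4) = -1/(t - 4)
Denominator: 4/(t - 4) = 4/(t - 4)
Divide: (-1/(t - 4)) · (t/4 - 1) = -1/4

-1/4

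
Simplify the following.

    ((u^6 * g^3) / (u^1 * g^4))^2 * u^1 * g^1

Inside the bracket: u^5 * (g^-1)
Raise to the power 2: u^10 * (g^-2)
Multiply by u^1 * g^1: add exponents.

u^11/g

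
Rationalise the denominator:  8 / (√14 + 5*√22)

(-√14 + 5*√22)/67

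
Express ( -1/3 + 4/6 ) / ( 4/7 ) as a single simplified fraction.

7/12

Numerator: -1/3 + 4/6 = 1/3
Denominator: 4/7 = 4/7
Divide: (1/3) · (7/4) = 7/12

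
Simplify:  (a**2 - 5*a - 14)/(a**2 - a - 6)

(a - 7)/(a - 3)

Factor: a**2 - 5*a - 14 = (a - 7)*(a + 2);  a**2 - a - 6 = (a - 3)*(a + 2)
Cancel the common factor (a + 2).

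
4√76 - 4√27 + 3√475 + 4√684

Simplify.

-12*√3 + 47*√19

4√76 = 8*√19; 4√27 = 12*√3; 3√475 = 15*√19; 4√684 = 24*√19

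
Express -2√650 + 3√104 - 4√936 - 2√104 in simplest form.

-32*√26

2√650 = 10*√26; 3√104 = 6*√26; 4√936 = 24*√26; 2√104 = 4*√26
Combine: (-10 + 6 - 24 - 4)·√26 = -32*√26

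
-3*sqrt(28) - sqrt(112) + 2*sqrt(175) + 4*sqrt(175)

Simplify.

20*sqrt(7)

3*sqrt(28) = 6*sqrt(7); sqrt(112) = 4*sqrt(7); 2*sqrt(175) = 10*sqrt(7); 4*sqrt(175) = 20*sqrt(7)
Combine: (-6 - 4 + 10 + 20)·sqrt(7) = 20*sqrt(7)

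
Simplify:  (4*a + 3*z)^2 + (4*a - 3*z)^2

Write as f((4*a),(3*z)) + f((4*a),-(3*z)) and expand.

32*a^2 + 18*z^2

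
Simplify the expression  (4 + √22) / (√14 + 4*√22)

Multiply numerator and denominator by -√14 + 4*√22.
Denominator becomes 338; numerator becomes -2*√77 - 4*√14 + 16*√22 + 88.

(-√77 - 2*√14 + 8*√22 + 44)/169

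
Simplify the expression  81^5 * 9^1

81^5 = 3^20; 9^1 = 3^2
Combine exponents: 3^22

3^22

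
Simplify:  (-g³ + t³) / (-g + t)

g² + g*t + t²

t^3 - g^3 = (-g + t)(g² + g*t + t²).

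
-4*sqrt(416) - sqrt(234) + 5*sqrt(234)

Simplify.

-4*sqrt(26)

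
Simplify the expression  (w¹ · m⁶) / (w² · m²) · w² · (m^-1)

m³*w

Quotient: (w^-1) · m⁴
Multiply by w² · (m^-1): add exponents.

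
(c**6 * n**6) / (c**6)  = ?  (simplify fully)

n**6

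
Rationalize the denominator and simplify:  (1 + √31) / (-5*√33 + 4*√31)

Multiply numerator and denominator by 4*√31 + 5*√33.
Denominator becomes -329; numerator becomes 4*√31 + 5*√33 + 124 + 5*√1023.

(-5*√1023 - 124 - 5*√33 - 4*√31)/329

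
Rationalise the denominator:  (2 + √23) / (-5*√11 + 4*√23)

(10*√11 + 8*√23 + 5*√253 + 92)/93

Multiply numerator and denominator by 5*√11 + 4*√23.
Denominator becomes 93; numerator becomes 10*√11 + 8*√23 + 5*√253 + 92.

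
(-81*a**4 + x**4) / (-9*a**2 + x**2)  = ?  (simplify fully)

9*a**2 + x**2

-81*a**4 + x**4 factors as (-3*a + x)*(3*a + x)*(9*a**2 + x**2).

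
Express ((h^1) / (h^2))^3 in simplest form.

Inside the bracket: (h^-1)
Raise to the power 3: (h^-3)

h^(-3)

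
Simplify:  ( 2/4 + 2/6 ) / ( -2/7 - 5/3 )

Numerator: 2/4 + 2/6 = 5/6
Denominator: -2/7 - 5/3 = -41/21
Divide: (5/6) · (-21/41) = -35/82

-35/82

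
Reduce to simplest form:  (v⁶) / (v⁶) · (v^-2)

v^(-2)

Quotient: 1
Multiply by (v^-2): add exponents.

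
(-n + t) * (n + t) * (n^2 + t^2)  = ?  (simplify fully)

-n^4 + t^4

Telescope via difference of squares: (t+n)(t-n) = -n^2 + t^2, then repeat with the next factor.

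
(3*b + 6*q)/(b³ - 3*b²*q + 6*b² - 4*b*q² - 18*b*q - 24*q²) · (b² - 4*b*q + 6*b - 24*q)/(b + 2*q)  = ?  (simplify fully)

3/(b + q)

Factor: 3*b + 6*q = 3·(b + 2*q);  b³ - 3*b²*q + 6*b² - 4*b*q² - 18*b*q - 24*q² = (b - 4*q)·(b + 6)·(b + q);  b² - 4*b*q + 6*b - 24*q = (b - 4*q)·(b + 6)
Cancel the common factors (b + 6), (b + 2*q), (b - 4*q).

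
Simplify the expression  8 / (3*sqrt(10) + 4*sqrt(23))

(-12*sqrt(10) + 16*sqrt(23))/139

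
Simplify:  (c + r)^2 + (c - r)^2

2*c^2 + 2*r^2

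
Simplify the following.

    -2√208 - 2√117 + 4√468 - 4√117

-2*√13

2√208 = 8*√13; 2√117 = 6*√13; 4√468 = 24*√13; 4√117 = 12*√13
Combine: (-8 - 6 + 24 - 12)·√13 = -2*√13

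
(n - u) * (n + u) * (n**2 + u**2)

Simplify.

n**4 - u**4

(n+u)(n-u) = n**2 - u**2; continue pairing.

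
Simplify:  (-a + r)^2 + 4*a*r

(a + r)^2

Expand the square and combine the 4*a*r term.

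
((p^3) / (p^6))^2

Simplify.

p^(-6)

Inside the bracket: (p^-3)
Raise to the power 2: (p^-6)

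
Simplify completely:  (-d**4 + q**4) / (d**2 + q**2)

Factor q**4 - d**4 and cancel (d**2 + q**2).

-d**2 + q**2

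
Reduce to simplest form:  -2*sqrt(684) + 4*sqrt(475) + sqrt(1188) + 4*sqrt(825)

8*sqrt(19) + 26*sqrt(33)

2*sqrt(684) = 12*sqrt(19); 4*sqrt(475) = 20*sqrt(19); sqrt(1188) = 6*sqrt(33); 4*sqrt(825) = 20*sqrt(33)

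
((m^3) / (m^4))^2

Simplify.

m^(-2)

Inside the bracket: (m^-1)
Raise to the power 2: (m^-2)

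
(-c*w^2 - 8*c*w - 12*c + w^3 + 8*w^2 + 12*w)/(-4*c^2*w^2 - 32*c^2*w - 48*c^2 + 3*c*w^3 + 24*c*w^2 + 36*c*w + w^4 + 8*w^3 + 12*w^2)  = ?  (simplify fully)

Factor: -c*w^2 - 8*c*w - 12*c + w^3 + 8*w^2 + 12*w = (w + 6)*(-c + w)*(w + 2);  -4*c^2*w^2 - 32*c^2*w - 48*c^2 + 3*c*w^3 + 24*c*w^2 + 36*c*w + w^4 + 8*w^3 + 12*w^2 = (-c + w)*(4*c + w)*(w + 2)*(w + 6)
Cancel the common factors (w + 2), (-c + w), (w + 6).

1/(4*c + w)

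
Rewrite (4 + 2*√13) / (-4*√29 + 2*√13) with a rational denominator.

(-2*√377 - 4*√29 - 13 - 2*√13)/103

Multiply numerator and denominator by 2*√13 + 4*√29.
Denominator becomes -412; numerator becomes 8*√13 + 52 + 16*√29 + 8*√377.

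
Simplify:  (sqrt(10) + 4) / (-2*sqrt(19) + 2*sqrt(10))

(-4*sqrt(19) - sqrt(190) - 4*sqrt(10) - 10)/18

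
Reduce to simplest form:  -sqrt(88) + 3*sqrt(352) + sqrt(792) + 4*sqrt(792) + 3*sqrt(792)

58*sqrt(22)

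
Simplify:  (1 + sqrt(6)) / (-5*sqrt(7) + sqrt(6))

(-5*sqrt(42) - 5*sqrt(7) - 6 - sqrt(6))/169

Multiply numerator and denominator by sqrt(6) + 5*sqrt(7).
Denominator becomes -169; numerator becomes sqrt(6) + 6 + 5*sqrt(7) + 5*sqrt(42).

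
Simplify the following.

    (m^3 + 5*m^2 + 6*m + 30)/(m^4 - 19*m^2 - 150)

Factor: m^3 + 5*m^2 + 6*m + 30 = (m^2 + 6)*(m + 5);  m^4 - 19*m^2 - 150 = (m + 5)*(m^2 + 6)*(m - 5)
Cancel the common factors (m^2 + 6), (m + 5).

1/(m - 5)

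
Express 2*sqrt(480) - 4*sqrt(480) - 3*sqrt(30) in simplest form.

2*sqrt(480) = 8*sqrt(30); 4*sqrt(480) = 16*sqrt(30); 3*sqrt(30) = 3*sqrt(30)
Combine: (8 - 16 - 3)·sqrt(30) = -11*sqrt(30)

-11*sqrt(30)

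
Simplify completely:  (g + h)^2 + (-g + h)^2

2*g^2 + 2*h^2

Only the even-power cross terms survive.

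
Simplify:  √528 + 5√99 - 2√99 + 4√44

4*√33 + 17*√11

√528 = 4*√33; 5√99 = 15*√11; 2√99 = 6*√11; 4√44 = 8*√11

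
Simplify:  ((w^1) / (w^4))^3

Inside the bracket: (w^-3)
Raise to the power 3: (w^-9)

w^(-9)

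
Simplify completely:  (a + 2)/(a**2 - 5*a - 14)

Factor: a**2 - 5*a - 14 = (a - 7)*(a + 2)
Cancel the common factor (a + 2).

1/(a - 7)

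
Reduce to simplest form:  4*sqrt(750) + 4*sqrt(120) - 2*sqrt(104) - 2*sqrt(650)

4*sqrt(750) = 20*sqrt(30); 4*sqrt(120) = 8*sqrt(30); 2*sqrt(104) = 4*sqrt(26); 2*sqrt(650) = 10*sqrt(26)

-14*sqrt(26) + 28*sqrt(30)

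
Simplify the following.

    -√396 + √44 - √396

-10*√11

√396 = 6*√11; √44 = 2*√11; √396 = 6*√11
Combine: (-6 + 2 - 6)·√11 = -10*√11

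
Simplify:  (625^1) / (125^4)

5^(-8)

625^1 = 5^4; 125^4 = 5^12
Combine exponents: 5^(-8)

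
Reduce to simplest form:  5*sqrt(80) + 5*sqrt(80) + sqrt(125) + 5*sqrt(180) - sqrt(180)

69*sqrt(5)

5*sqrt(80) = 20*sqrt(5); 5*sqrt(80) = 20*sqrt(5); sqrt(125) = 5*sqrt(5); 5*sqrt(180) = 30*sqrt(5); sqrt(180) = 6*sqrt(5)
Combine: (20 + 20 + 5 + 30 - 6)·sqrt(5) = 69*sqrt(5)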